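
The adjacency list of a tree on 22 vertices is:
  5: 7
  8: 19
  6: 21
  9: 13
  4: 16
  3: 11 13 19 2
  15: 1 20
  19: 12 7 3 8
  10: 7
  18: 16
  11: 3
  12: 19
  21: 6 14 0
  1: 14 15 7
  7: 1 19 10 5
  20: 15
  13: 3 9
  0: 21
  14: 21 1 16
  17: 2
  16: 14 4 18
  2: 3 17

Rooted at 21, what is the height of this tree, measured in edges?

7

9 sits deepest: 21–14–1–7–19–3–13–9 — 7 edges from the root.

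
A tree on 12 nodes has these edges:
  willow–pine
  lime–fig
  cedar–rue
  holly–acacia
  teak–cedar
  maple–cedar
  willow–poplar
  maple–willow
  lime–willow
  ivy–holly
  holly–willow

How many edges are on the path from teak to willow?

The path is teak - cedar - maple - willow, which has 3 edges.

3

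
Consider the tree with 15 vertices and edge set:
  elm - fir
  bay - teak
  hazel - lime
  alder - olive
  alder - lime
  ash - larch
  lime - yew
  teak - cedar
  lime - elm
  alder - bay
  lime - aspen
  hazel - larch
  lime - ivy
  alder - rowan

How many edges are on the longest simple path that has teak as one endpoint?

A farthest node from teak is ash.
The path teak-bay-alder-lime-hazel-larch-ash has 6 edges.

6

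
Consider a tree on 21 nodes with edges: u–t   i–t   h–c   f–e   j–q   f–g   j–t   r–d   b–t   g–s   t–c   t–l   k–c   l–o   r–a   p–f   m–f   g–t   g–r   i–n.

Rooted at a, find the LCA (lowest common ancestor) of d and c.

r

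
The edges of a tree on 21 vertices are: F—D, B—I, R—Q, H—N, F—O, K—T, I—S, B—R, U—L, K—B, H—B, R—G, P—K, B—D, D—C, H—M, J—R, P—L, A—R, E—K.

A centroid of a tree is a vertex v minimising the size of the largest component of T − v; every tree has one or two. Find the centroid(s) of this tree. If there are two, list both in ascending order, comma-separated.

If B is removed the pieces have sizes 6, 5, 4, 3, 2, all ≤ ⌊21/2⌋ = 10.
No neighbour of B does as well, so B is the unique centroid.

B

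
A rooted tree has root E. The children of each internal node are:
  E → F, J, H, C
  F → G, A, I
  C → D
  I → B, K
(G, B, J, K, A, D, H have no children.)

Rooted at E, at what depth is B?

Climbing from B to the root: B–I–F–E. That's 3 steps.

3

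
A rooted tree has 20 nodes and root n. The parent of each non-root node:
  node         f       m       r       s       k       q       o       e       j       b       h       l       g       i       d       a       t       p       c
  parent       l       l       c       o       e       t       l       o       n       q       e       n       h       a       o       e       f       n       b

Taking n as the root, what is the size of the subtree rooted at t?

5

Descendants of t (including itself): t, q, b, c, r. That's 5.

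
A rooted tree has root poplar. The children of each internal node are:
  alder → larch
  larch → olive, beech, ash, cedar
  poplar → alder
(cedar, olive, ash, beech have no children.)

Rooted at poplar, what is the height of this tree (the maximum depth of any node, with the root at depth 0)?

olive sits deepest: poplar → alder → larch → olive — 3 edges from the root.

3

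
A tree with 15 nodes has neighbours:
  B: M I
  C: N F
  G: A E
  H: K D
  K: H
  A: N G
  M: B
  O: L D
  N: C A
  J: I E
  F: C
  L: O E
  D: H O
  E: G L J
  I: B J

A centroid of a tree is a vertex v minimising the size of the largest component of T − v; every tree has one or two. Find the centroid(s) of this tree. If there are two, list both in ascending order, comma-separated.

Removing E splits the tree into components of sizes 5, 5, 4; the largest is 5 ≤ ⌊15/2⌋ = 7.
No neighbour of E does as well, so E is the unique centroid.

E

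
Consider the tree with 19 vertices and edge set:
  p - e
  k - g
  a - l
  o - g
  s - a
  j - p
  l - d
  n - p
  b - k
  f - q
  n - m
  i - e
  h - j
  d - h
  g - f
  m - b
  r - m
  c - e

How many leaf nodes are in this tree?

6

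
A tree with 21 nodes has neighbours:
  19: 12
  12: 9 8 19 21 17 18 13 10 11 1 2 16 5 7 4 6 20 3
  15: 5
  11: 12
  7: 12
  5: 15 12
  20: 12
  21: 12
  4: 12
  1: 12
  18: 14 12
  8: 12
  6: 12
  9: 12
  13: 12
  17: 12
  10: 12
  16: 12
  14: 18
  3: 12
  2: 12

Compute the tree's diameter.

4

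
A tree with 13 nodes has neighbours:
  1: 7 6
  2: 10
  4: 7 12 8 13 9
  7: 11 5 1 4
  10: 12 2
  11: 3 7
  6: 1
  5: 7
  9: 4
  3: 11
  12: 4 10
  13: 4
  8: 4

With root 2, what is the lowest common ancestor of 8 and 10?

10

Path 8→root: 8 4 12 10 2; path 10→root: 10 2.
First common node: 10.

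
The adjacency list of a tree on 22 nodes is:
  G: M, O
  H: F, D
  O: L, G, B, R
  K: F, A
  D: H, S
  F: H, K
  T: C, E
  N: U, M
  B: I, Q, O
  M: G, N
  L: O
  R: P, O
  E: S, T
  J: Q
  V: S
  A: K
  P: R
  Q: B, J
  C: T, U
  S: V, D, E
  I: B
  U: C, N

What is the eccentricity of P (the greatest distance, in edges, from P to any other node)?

Distances from P peak at 15, attained at A.
P – R – O – G – M – N – U – C – T – E – S – D – H – F – K – A

15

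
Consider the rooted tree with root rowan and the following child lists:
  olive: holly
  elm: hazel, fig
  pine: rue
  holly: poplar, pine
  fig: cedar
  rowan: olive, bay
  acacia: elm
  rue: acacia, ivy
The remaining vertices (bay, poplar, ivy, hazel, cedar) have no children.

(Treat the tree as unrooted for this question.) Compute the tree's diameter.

9

A longest path is bay–rowan–olive–holly–pine–rue–acacia–elm–fig–cedar, with 9 edges.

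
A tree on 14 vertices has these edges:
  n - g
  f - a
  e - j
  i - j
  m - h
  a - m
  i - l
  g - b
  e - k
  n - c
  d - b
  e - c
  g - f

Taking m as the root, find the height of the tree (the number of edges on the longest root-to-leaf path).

9

The longest root-to-leaf path is m-a-f-g-n-c-e-j-i-l (9 edges).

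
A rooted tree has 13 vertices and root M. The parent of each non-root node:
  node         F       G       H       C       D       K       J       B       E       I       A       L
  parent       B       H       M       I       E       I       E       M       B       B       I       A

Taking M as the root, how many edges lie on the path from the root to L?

Climbing from L to the root: L–A–I–B–M. That's 4 steps.

4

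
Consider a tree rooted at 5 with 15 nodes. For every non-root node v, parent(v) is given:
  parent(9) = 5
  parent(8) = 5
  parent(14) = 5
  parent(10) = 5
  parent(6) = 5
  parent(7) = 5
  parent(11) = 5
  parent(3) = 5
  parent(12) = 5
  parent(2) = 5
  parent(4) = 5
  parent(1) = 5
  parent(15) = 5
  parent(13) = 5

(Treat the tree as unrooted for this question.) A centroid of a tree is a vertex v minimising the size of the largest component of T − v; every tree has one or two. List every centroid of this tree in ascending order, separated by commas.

Delete 5: the remaining components have sizes 1, 1, 1, 1, 1, 1, 1, 1, 1, 1, 1, 1, 1, 1. Max 1 ≤ 7, so 5 is a centroid.
Every other node leaves some component of size > 7, so the centroid is unique.

5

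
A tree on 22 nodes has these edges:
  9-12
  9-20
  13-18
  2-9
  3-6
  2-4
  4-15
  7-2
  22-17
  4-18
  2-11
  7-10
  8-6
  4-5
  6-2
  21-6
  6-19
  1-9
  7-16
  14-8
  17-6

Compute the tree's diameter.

A longest path is 13–18–4–2–6–8–14, with 6 edges.

6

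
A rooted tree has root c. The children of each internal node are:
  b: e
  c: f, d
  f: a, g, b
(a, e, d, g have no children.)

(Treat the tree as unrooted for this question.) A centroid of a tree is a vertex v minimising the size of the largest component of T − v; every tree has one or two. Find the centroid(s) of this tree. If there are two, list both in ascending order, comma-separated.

f

If f is removed the pieces have sizes 2, 2, 1, 1, all ≤ ⌊7/2⌋ = 3.
No neighbour of f does as well, so f is the unique centroid.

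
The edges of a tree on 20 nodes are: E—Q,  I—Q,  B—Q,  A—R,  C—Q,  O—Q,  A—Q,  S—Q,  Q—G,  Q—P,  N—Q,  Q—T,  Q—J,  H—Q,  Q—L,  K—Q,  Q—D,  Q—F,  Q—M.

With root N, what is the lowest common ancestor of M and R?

Path M→root: M Q N; path R→root: R A Q N.
First common node: Q.

Q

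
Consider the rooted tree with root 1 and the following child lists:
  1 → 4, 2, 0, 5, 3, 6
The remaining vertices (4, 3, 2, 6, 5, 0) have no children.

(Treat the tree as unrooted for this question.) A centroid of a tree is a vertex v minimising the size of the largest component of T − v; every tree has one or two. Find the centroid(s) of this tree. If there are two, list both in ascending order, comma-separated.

1

Removing 1 splits the tree into components of sizes 1, 1, 1, 1, 1, 1; the largest is 1 ≤ ⌊7/2⌋ = 3.
No neighbour of 1 does as well, so 1 is the unique centroid.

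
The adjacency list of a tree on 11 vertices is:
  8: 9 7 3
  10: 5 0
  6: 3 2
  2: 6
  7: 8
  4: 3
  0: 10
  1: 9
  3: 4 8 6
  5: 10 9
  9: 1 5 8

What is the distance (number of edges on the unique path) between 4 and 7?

3

Walking from 4: 4–3–8–7. Length 3.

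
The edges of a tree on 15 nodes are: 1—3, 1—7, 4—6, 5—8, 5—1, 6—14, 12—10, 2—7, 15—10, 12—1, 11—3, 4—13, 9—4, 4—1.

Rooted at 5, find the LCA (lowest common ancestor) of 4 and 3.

1

Ancestors of 4 (toward the root): 4, 1, 5.
Ancestors of 3: 3, 1, 5.
The deepest node appearing in both lists is 1.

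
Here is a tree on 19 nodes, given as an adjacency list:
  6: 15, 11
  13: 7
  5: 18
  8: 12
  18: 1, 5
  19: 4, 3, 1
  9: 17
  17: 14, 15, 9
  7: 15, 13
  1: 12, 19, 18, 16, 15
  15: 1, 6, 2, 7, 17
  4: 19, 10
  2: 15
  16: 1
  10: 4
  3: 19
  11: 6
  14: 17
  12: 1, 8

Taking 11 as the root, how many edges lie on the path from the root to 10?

Path from 11 to 10: 11 → 6 → 15 → 1 → 19 → 4 → 10, which has 6 edges.

6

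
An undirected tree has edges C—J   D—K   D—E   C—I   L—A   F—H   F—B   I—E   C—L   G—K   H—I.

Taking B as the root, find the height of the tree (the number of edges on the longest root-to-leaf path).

A deepest node is G, reached by B – F – H – I – E – D – K – G.
That path has 7 edges, so the height is 7.

7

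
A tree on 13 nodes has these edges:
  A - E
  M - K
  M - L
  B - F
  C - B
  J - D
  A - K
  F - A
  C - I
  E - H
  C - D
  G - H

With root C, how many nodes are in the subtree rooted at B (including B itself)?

B's subtree: {B, F, A, E, K, H, M, G, L}, size 9.

9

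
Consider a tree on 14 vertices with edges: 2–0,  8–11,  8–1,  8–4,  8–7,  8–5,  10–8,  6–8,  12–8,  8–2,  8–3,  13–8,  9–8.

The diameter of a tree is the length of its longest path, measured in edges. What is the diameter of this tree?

BFS from 0 reaches 12 last, at distance 3; BFS from 12 confirms no node is farther.
Path: 0–2–8–12.

3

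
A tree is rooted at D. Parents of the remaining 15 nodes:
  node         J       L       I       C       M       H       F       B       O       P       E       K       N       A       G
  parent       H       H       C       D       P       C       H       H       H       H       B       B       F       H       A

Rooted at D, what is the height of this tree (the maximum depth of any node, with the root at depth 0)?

A deepest node is K, reached by D-C-H-B-K.
That path has 4 edges, so the height is 4.

4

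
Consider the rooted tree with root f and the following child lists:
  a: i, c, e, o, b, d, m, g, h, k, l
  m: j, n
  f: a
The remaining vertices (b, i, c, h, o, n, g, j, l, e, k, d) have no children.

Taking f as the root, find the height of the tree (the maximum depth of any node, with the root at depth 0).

3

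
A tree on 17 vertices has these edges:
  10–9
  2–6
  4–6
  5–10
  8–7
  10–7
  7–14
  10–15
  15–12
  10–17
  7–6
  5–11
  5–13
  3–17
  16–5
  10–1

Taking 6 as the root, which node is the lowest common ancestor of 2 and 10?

Ancestors of 2 (toward the root): 2, 6.
Ancestors of 10: 10, 7, 6.
The deepest node appearing in both lists is 6.

6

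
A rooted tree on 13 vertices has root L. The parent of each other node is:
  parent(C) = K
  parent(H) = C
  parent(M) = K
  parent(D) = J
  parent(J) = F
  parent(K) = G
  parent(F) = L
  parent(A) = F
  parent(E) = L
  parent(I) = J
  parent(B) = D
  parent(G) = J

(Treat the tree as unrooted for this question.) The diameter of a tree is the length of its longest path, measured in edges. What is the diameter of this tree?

A longest path is H–C–K–G–J–F–L–E, with 7 edges.

7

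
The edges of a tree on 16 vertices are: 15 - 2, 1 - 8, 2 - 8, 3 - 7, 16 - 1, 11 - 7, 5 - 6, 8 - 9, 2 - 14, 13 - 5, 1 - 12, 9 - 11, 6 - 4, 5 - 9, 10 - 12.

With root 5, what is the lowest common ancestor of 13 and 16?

5

13's ancestor chain is 13, 5 and 16's is 16, 1, 8, 9, 5; they first meet at 5.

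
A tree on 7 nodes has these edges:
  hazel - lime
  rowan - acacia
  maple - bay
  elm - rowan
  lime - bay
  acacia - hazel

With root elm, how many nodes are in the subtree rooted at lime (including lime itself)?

3

lime's subtree: {lime, bay, maple}, size 3.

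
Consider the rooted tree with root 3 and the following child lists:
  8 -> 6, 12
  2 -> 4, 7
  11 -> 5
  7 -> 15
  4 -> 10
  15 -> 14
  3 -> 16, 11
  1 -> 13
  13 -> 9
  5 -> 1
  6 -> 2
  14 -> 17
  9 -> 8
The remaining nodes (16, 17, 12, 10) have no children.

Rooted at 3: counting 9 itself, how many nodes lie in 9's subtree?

11

The subtree rooted at 9 contains: 9, 8, 6, 12, 2, 4, 7, 10, 15, 14, 17 — 11 nodes.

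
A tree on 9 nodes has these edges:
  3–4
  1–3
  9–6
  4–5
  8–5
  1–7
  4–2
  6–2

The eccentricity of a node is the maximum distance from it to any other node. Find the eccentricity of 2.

4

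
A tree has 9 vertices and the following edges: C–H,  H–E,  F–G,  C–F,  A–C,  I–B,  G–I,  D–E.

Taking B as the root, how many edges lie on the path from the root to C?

4

B–I–G–F–C — 4 edges.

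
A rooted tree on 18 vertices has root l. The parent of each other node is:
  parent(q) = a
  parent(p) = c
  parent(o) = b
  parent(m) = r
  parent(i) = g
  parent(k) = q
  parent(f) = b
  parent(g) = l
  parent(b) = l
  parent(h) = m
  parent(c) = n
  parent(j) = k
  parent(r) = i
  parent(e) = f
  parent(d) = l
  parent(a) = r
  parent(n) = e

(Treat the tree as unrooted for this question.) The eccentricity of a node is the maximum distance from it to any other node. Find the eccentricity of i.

8

The node farthest from i is p, via i – g – l – b – f – e – n – c – p — 8 edges.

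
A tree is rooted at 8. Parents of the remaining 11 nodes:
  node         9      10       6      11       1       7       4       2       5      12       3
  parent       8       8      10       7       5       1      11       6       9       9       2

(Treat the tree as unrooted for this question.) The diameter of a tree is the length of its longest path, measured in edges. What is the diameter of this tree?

BFS from 4 reaches 3 last, at distance 10; BFS from 3 confirms no node is farther.
Path: 4–11–7–1–5–9–8–10–6–2–3.

10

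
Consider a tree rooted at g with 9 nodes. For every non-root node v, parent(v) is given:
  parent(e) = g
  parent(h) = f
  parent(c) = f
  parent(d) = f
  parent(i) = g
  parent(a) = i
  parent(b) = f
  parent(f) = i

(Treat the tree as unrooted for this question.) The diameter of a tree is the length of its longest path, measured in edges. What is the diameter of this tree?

Starting from c, a farthest node is e at distance 4.
One longest path: c–f–i–g–e.
So the diameter is 4.

4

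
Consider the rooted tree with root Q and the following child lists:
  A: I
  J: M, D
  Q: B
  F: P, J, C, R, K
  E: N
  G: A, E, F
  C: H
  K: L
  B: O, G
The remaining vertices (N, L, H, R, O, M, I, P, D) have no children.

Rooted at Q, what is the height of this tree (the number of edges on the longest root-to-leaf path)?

5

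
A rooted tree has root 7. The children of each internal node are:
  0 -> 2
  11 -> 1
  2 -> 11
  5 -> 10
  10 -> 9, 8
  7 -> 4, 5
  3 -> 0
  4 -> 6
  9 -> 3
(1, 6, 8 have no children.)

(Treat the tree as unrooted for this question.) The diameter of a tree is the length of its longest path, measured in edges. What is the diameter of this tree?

BFS from 1 reaches 6 last, at distance 10; BFS from 6 confirms no node is farther.
Path: 1-11-2-0-3-9-10-5-7-4-6.

10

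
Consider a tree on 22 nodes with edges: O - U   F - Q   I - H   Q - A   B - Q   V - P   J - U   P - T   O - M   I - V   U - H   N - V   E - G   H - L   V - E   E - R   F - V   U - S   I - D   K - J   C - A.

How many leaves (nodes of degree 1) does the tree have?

11

Degree-1 nodes: B, C, D, G, K, L, M, N, R, S, T — 11 of them.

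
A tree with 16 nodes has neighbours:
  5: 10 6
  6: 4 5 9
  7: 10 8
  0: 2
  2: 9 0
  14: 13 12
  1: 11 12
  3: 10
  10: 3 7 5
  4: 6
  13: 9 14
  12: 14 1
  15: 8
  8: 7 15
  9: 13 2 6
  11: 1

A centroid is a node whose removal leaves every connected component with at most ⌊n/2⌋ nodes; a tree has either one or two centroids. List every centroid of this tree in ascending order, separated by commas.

If 9 is removed the pieces have sizes 8, 5, 2, all ≤ ⌊16/2⌋ = 8.
Its neighbour 6 also leaves a largest component of size 8, so both are centroids.

6, 9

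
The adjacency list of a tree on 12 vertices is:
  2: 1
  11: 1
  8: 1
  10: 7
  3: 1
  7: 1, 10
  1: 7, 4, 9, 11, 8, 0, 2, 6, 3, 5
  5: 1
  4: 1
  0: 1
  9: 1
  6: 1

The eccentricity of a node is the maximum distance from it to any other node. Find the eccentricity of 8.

3

A farthest node from 8 is 10.
The path 8 – 1 – 7 – 10 has 3 edges.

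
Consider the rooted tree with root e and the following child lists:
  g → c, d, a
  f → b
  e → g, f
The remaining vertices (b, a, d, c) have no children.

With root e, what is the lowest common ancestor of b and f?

Path b→root: b f e; path f→root: f e.
First common node: f.

f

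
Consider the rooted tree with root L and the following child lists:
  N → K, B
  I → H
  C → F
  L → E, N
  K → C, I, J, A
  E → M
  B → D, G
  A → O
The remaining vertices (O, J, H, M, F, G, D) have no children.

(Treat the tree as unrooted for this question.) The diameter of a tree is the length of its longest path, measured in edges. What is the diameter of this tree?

BFS from M reaches H last, at distance 6; BFS from H confirms no node is farther.
Path: M-E-L-N-K-I-H.

6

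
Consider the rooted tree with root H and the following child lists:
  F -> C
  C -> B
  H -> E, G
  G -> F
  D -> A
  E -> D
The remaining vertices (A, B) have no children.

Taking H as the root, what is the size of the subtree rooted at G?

4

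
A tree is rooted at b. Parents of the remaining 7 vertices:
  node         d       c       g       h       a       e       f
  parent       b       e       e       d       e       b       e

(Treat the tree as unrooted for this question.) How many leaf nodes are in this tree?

Degree-1 nodes: a, c, f, g, h — 5 of them.

5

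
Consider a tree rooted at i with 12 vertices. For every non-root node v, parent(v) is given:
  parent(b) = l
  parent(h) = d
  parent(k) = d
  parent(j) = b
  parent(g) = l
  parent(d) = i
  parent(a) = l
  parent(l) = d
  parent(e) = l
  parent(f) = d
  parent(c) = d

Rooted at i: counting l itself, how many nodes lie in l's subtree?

l's subtree: {l, a, b, g, e, j}, size 6.

6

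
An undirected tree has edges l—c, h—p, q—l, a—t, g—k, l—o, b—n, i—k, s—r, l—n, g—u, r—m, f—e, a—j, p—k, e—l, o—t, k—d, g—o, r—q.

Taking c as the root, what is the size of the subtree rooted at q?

4

The subtree rooted at q contains: q, r, m, s — 4 nodes.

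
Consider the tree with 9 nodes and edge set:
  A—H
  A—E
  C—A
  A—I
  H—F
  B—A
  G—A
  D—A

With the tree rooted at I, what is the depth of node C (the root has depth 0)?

2

Climbing from C to the root: C → A → I. That's 2 steps.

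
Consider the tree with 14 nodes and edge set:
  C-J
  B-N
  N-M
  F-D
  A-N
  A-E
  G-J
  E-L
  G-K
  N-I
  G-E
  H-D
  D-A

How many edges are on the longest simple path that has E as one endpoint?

3

Distances from E peak at 3, attained at F (B, H, M, I, C also at distance 3).
E-A-D-F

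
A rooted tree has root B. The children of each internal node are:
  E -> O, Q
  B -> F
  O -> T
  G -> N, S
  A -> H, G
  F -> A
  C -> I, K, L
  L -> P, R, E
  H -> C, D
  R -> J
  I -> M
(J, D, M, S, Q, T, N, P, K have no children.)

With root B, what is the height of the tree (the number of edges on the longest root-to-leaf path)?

8

The longest root-to-leaf path is B-F-A-H-C-L-E-O-T (8 edges).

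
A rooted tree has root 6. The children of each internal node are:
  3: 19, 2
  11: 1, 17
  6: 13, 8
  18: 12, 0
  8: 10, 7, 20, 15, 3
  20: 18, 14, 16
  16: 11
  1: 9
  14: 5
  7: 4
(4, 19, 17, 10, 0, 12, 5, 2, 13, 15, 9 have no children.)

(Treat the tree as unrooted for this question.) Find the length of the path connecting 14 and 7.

14–20–8–7: 3 edges.

3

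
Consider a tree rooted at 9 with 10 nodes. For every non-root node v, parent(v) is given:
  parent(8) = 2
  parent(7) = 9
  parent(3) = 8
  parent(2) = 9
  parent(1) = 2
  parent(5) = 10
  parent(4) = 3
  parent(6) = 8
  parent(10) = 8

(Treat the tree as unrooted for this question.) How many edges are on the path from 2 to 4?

3

The path is 2 – 8 – 3 – 4, which has 3 edges.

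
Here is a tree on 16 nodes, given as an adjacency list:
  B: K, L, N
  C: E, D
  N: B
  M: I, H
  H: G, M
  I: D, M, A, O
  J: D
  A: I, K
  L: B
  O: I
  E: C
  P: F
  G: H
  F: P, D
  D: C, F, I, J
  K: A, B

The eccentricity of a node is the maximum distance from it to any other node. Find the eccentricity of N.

7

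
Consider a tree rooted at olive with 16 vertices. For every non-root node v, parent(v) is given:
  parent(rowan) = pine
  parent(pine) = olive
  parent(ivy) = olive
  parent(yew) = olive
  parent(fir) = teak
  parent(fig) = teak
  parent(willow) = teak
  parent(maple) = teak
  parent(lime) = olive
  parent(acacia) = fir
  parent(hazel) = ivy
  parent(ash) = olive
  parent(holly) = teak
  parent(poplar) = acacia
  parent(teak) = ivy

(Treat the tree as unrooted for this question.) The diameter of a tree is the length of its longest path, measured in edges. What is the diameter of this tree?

BFS from poplar reaches rowan last, at distance 7; BFS from rowan confirms no node is farther.
Path: poplar – acacia – fir – teak – ivy – olive – pine – rowan.

7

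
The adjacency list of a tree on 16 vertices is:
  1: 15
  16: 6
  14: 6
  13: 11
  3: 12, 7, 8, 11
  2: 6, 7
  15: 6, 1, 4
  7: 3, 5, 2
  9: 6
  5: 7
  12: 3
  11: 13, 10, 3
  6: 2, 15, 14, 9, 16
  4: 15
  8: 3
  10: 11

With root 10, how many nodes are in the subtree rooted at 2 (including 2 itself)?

8

2's subtree: {2, 6, 14, 15, 9, 16, 4, 1}, size 8.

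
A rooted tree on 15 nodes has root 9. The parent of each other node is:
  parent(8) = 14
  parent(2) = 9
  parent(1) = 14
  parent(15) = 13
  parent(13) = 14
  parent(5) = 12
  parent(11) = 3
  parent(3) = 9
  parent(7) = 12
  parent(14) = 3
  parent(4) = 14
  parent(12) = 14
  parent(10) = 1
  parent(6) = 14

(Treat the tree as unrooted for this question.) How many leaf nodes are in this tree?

9

Degree-1 nodes: 2, 4, 5, 6, 7, 8, 10, 11, 15 — 9 of them.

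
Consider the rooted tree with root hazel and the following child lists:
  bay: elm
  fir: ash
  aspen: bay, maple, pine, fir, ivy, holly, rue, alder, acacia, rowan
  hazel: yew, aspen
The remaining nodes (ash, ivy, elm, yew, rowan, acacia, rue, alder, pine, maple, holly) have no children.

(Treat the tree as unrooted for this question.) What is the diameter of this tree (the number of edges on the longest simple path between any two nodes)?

A longest path is elm-bay-aspen-hazel-yew, with 4 edges.

4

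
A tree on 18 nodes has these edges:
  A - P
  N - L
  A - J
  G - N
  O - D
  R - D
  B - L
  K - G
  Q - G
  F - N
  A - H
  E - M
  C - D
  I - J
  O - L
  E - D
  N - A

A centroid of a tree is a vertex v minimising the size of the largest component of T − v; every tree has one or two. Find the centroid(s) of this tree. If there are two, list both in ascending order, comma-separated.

N

If N is removed the pieces have sizes 8, 5, 3, 1, all ≤ ⌊18/2⌋ = 9.
No neighbour of N does as well, so N is the unique centroid.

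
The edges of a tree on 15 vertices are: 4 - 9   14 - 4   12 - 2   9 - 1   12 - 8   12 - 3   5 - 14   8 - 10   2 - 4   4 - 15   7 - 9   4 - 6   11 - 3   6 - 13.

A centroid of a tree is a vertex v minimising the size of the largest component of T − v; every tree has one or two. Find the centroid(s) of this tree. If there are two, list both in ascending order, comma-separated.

Delete 4: the remaining components have sizes 6, 3, 2, 2, 1. Max 6 ≤ 7, so 4 is a centroid.
No neighbour of 4 does as well, so 4 is the unique centroid.

4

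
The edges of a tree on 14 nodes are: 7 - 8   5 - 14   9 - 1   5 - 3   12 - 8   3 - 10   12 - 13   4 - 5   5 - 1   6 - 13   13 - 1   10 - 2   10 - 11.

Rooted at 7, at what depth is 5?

5

Path from 7 to 5: 7 → 8 → 12 → 13 → 1 → 5, which has 5 edges.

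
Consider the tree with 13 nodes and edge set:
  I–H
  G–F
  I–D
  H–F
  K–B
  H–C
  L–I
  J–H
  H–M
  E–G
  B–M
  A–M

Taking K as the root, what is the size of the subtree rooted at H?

9

H's subtree: {H, I, F, C, J, L, D, G, E}, size 9.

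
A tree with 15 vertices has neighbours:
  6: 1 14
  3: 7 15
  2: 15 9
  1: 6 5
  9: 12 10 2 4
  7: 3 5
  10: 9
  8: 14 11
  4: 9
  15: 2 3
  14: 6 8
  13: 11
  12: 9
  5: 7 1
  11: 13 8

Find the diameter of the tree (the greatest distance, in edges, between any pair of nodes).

12

A longest path is 13 - 11 - 8 - 14 - 6 - 1 - 5 - 7 - 3 - 15 - 2 - 9 - 10, with 12 edges.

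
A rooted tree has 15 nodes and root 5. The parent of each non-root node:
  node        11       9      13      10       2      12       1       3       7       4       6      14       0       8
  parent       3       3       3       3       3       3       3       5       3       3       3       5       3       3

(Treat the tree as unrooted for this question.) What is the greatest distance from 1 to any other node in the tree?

The node farthest from 1 is 14, via 1-3-5-14 — 3 edges.

3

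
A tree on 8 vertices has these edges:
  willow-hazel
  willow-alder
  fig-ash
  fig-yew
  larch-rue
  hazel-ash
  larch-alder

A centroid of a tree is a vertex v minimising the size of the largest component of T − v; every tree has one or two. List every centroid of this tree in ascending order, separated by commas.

Removing willow splits the tree into components of sizes 4, 3; the largest is 4 ≤ ⌊8/2⌋ = 4.
hazel is adjacent to willow and is also a centroid (the largest component after removing it is likewise 4).

hazel, willow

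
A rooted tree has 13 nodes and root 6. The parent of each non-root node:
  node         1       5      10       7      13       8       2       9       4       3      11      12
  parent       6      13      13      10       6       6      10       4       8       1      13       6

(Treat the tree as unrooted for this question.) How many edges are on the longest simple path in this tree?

BFS from 9 reaches 7 last, at distance 6; BFS from 7 confirms no node is farther.
Path: 9 - 4 - 8 - 6 - 13 - 10 - 7.

6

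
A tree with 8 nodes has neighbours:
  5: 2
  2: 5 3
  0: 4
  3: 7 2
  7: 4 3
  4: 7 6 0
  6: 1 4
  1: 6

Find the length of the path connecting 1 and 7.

The path is 1–6–4–7, which has 3 edges.

3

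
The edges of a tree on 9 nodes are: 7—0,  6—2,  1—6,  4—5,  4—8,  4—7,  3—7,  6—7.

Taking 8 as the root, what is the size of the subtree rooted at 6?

3

The subtree rooted at 6 contains: 6, 1, 2 — 3 nodes.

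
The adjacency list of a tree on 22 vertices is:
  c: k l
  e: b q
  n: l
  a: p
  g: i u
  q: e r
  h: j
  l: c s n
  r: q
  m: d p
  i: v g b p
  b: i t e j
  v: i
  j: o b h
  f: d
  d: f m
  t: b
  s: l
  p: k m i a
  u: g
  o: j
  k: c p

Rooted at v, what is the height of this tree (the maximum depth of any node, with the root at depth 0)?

The longest root-to-leaf path is v → i → p → k → c → l → s (6 edges).

6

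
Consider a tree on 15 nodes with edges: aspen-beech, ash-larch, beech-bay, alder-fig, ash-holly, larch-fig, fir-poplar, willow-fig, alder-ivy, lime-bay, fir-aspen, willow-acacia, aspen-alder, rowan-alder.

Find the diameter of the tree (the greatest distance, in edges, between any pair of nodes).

Starting from lime, a farthest node is holly at distance 8.
One longest path: lime–bay–beech–aspen–alder–fig–larch–ash–holly.
So the diameter is 8.

8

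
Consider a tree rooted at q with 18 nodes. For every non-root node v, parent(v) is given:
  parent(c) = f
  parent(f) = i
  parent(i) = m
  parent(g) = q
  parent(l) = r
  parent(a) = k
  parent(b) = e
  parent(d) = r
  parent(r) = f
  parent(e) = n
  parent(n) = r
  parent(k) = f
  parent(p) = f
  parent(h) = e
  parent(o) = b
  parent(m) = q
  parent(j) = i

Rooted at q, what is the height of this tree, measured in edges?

8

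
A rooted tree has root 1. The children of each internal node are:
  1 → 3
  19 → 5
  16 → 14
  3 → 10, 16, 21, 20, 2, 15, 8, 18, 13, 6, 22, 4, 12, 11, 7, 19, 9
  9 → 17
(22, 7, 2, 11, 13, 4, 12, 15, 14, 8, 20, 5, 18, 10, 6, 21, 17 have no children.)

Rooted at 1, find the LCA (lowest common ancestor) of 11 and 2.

Ancestors of 11 (toward the root): 11, 3, 1.
Ancestors of 2: 2, 3, 1.
The deepest node appearing in both lists is 3.

3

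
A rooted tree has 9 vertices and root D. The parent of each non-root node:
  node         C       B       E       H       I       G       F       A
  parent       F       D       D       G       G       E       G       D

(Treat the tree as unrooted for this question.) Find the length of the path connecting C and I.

3

Walking from C: C – F – G – I. Length 3.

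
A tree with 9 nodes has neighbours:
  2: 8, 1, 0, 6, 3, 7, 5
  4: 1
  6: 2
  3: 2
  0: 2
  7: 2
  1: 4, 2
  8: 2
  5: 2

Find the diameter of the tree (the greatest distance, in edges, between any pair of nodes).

A longest path is 4 - 1 - 2 - 8, with 3 edges.

3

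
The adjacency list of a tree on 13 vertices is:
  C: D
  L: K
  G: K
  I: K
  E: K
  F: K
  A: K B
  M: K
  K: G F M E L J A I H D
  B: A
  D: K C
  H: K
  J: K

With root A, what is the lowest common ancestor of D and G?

K

Ancestors of D (toward the root): D, K, A.
Ancestors of G: G, K, A.
The deepest node appearing in both lists is K.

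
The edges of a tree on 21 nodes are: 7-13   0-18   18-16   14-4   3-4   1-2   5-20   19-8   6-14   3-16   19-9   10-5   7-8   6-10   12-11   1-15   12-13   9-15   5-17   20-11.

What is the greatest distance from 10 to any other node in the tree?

12

The node farthest from 10 is 2, via 10–5–20–11–12–13–7–8–19–9–15–1–2 — 12 edges.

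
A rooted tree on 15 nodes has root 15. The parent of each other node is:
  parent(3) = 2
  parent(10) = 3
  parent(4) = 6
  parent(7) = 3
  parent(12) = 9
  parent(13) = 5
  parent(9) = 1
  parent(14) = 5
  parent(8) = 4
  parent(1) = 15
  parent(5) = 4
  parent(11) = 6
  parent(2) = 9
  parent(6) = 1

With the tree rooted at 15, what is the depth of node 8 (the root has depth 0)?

4

15 – 1 – 6 – 4 – 8 — 4 edges.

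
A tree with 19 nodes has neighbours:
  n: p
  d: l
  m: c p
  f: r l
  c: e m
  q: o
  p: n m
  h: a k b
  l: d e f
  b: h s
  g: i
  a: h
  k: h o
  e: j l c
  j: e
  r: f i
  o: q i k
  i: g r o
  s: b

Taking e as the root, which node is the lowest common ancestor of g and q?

Path g→root: g i r f l e; path q→root: q o i r f l e.
First common node: i.

i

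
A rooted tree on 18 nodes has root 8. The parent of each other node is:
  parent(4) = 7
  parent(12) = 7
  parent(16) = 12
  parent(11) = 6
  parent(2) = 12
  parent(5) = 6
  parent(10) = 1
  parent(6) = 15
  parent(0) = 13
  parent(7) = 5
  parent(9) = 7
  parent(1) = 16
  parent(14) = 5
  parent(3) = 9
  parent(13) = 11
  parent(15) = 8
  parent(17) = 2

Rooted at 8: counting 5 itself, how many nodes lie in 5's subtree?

12

The subtree rooted at 5 contains: 5, 7, 14, 12, 9, 4, 16, 2, 3, 1, 17, 10 — 12 nodes.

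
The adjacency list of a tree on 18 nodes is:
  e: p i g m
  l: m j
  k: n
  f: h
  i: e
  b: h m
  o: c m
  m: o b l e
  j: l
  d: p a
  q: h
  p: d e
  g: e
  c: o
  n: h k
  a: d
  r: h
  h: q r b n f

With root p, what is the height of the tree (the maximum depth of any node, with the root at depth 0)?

k sits deepest: p – e – m – b – h – n – k — 6 edges from the root.

6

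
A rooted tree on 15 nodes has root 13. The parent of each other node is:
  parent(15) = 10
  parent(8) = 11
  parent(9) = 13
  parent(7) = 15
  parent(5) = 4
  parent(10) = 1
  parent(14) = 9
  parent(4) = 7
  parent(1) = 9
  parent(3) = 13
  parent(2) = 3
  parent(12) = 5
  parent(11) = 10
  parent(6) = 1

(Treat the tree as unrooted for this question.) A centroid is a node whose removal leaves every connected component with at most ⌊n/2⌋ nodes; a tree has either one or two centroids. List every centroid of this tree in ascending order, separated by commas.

If 10 is removed the pieces have sizes 7, 5, 2, all ≤ ⌊15/2⌋ = 7.
Every other node leaves some component of size > 7, so the centroid is unique.

10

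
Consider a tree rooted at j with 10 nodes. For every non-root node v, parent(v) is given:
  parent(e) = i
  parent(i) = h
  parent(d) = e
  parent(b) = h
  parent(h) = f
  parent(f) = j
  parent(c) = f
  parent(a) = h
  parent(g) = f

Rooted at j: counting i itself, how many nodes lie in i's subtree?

3

Descendants of i (including itself): i, e, d. That's 3.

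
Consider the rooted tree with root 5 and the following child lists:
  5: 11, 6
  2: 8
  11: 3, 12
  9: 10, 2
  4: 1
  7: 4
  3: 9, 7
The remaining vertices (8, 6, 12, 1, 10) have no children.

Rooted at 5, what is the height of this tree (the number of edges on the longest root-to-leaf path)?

The longest root-to-leaf path is 5–11–3–9–2–8 (5 edges).

5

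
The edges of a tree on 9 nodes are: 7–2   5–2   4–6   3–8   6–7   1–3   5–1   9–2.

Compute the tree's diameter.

A longest path is 8–3–1–5–2–7–6–4, with 7 edges.

7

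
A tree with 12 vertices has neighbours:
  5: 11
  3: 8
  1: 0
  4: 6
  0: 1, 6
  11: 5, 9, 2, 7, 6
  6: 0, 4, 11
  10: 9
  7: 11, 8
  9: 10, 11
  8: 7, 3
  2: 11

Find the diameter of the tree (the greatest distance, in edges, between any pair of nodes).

BFS from 3 reaches 1 last, at distance 6; BFS from 1 confirms no node is farther.
Path: 3 - 8 - 7 - 11 - 6 - 0 - 1.

6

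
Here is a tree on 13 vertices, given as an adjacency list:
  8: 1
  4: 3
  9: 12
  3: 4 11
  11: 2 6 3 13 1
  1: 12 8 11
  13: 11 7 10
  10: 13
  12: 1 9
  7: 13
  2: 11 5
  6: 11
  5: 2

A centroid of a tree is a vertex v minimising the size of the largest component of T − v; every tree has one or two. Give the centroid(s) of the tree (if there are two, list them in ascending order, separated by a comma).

Removing 11 splits the tree into components of sizes 4, 3, 2, 2, 1; the largest is 4 ≤ ⌊13/2⌋ = 6.
Every other node leaves some component of size > 6, so the centroid is unique.

11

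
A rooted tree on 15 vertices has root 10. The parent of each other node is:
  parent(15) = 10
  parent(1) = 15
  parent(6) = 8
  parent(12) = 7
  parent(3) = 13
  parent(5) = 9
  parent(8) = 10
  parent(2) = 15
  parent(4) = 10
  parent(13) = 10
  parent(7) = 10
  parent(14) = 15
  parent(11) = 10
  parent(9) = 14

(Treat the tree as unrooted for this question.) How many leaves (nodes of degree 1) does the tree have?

8

Exactly 8 nodes have a single neighbour: 1, 2, 3, 4, 5, 6, 11, 12.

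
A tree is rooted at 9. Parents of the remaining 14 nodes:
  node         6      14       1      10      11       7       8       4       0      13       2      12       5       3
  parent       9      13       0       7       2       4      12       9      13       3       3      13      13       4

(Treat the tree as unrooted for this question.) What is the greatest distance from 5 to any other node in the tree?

5

The node farthest from 5 is 6 (10 also at distance 5), via 5-13-3-4-9-6 — 5 edges.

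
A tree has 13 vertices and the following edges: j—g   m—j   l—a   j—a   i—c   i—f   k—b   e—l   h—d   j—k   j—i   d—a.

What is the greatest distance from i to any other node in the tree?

4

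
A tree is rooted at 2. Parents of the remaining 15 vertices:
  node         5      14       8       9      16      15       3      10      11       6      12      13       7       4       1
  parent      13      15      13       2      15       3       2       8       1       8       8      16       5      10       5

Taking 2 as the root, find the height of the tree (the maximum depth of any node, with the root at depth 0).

7

A deepest node is 11, reached by 2 – 3 – 15 – 16 – 13 – 5 – 1 – 11.
That path has 7 edges, so the height is 7.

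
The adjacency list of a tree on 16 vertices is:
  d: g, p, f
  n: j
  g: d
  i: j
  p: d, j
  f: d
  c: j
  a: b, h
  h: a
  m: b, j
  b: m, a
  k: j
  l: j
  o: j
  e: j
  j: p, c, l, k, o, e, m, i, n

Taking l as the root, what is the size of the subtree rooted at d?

Descendants of d (including itself): d, f, g. That's 3.

3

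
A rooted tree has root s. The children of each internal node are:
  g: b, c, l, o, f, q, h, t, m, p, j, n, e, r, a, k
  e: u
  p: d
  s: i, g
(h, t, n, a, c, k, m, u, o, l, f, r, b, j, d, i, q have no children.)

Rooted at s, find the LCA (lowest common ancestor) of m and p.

g

m's ancestor chain is m, g, s and p's is p, g, s; they first meet at g.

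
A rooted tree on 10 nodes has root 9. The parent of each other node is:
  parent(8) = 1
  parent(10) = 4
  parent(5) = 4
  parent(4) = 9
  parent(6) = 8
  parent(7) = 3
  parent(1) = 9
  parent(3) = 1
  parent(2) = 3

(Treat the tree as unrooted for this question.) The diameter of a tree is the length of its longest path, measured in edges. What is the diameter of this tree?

A longest path is 2-3-1-9-4-5, with 5 edges.

5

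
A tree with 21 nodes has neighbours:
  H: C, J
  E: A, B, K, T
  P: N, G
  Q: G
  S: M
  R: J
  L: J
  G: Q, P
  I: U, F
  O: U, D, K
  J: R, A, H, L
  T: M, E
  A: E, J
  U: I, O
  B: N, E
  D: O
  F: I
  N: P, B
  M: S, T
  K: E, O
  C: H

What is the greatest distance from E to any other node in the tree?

5

A farthest node from E is F (Q also at distance 5).
The path E – K – O – U – I – F has 5 edges.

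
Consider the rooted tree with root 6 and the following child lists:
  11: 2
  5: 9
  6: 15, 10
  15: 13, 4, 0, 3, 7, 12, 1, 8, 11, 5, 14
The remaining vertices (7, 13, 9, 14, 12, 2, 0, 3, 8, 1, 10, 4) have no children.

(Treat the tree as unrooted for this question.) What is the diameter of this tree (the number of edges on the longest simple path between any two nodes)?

4

A longest path is 10–6–15–5–9, with 4 edges.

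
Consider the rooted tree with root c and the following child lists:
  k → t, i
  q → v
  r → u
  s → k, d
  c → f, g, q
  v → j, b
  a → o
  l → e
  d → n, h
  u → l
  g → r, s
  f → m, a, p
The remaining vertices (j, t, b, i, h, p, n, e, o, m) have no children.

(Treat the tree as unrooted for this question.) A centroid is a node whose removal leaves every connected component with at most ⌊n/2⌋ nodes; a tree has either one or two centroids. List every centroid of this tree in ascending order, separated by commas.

g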